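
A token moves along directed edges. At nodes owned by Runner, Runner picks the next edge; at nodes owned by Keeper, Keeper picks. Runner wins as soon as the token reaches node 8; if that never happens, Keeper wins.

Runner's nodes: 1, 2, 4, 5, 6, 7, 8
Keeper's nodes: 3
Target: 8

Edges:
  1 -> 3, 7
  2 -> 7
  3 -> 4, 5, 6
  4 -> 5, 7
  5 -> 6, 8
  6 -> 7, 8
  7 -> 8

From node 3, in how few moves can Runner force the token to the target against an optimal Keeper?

3

A0 = {8}
A1: add {5, 6, 7} — 5 (Runner) has 5→8; 6 (Runner) has 6→8; 7 (Runner) has 7→8.
A2: add {1, 2, 4} — 1 (Runner) has 1→7; 2 (Runner) has 2→7; 4 (Runner) has 4→5.
A3: add {3} — 3 (Keeper): all of {4, 5, 6} already in.
A3 = all vertices. Fixed point.
3 enters the attractor at level 3, so Runner can force the target in 3 moves from there.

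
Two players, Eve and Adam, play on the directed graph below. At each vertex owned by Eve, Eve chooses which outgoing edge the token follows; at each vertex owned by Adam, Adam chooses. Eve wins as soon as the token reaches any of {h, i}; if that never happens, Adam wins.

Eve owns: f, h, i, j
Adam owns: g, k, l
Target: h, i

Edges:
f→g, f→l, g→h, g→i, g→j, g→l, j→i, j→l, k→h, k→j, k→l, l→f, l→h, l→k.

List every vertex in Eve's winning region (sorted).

A0 = {h, i}
A1: add {j} — j (Eve) has j→i.
A2 = A1; e.g. f (Eve) has no edge into A1. Fixed point.
Eve's winning region = {h, i, j}.

h, i, j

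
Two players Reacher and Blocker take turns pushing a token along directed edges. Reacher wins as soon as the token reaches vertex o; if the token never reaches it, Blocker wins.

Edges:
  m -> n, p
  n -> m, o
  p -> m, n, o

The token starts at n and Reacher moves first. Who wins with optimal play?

Reacher

Track states (vertex, player-to-move).
A0 = {(o,Reacher), (o,Blocker)}
A1: add {(n,Reacher), (p,Reacher)}.
(n,Reacher) ∈ A1 ⇒ Reacher forces the target.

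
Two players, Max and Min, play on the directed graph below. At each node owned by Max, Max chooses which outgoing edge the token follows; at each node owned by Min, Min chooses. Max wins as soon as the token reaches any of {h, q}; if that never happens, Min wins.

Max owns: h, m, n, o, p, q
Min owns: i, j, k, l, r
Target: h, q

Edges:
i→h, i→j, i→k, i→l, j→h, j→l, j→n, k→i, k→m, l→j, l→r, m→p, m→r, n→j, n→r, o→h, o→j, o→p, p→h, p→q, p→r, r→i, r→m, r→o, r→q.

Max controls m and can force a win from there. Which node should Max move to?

A0 = {h, q}
A1: add {o, p} — o (Max) has o→h; p (Max) has p→h.
A2: add {m} — m (Max) has m→p.
A3 = A2; e.g. i (Min) can still go to j. Fixed point.
From m, successor p is in the attractor (rank 1); the other successor r is not.

p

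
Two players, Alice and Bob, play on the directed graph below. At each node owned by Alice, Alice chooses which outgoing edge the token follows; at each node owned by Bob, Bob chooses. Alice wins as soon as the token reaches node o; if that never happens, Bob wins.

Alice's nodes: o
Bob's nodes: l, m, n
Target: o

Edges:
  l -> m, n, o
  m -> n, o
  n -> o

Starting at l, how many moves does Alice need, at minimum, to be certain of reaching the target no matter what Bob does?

3

A0 = {o}
A1: add {n} — n (Bob): all of {o} already in.
A2: add {m} — m (Bob): all of {n, o} already in.
A3: add {l} — l (Bob): all of {m, n, o} already in.
A3 = all vertices. Fixed point.
l enters the attractor at level 3, so Alice can force the target in 3 moves from there.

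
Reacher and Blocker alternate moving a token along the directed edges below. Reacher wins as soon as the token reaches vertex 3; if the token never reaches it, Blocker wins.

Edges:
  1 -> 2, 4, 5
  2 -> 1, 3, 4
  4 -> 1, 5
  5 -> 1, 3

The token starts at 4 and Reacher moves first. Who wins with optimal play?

Track states (vertex, player-to-move).
A0 = {(3,Reacher), (3,Blocker)}
A1: add {(2,Reacher), (5,Reacher)}.
A2 = A1; e.g. (1,Reacher) stays out. (4,Reacher) never enters ⇒ Blocker avoids the target.

Blocker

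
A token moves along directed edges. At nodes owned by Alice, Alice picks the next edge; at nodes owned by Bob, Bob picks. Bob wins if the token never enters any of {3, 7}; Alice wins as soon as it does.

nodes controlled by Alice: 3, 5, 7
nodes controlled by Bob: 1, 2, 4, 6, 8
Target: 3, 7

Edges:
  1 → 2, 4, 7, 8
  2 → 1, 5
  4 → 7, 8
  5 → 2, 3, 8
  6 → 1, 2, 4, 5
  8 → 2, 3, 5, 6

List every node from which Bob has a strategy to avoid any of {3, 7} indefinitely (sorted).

1, 2, 4, 6, 8

A0 = {3, 7}
A1: add {5} — 5 (Alice) has 5→3.
A2 = A1; e.g. 1 (Bob) can still go to 2. Fixed point.
Alice's attractor = {3, 5, 7}; Bob avoids the target exactly from the complement.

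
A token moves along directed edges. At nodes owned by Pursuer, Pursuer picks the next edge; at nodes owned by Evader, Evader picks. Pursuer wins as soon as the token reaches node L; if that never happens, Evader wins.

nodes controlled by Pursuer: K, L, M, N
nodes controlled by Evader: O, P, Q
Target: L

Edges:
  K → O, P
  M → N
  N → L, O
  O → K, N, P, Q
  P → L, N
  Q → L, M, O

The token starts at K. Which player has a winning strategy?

A0 = {L}
A1: add {N} — N (Pursuer) has N→L.
A2: add {M, P} — M (Pursuer) has M→N; P (Evader): all of {L, N} already in.
A3: add {K} — K (Pursuer) has K→P.
A4 = A3; e.g. O (Evader) can still go to Q. Fixed point.
K ∈ A3, so Pursuer can force the target.

Pursuer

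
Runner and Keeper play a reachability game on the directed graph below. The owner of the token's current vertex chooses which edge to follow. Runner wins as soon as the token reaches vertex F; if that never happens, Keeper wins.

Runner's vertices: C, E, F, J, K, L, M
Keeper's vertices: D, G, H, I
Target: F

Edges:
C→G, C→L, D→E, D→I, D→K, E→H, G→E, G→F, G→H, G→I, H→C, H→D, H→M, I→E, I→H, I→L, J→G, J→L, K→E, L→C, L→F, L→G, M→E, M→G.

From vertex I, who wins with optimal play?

A0 = {F}
A1: add {L} — L (Runner) has L→F.
A2: add {C, J} — C (Runner) has C→L; J (Runner) has J→L.
A3 = A2; e.g. D (Keeper) can still go to E. Fixed point.
I never enters the attractor, so Keeper can avoid the target forever.

Keeper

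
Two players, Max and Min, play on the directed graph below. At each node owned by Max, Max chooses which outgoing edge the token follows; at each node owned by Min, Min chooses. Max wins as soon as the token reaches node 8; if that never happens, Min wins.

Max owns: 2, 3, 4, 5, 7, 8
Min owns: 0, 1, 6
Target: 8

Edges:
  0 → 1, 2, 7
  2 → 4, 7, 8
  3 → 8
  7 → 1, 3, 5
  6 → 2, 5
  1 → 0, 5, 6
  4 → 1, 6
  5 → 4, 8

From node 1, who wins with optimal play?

Min

A0 = {8}
A1: add {2, 3, 5} — 2 (Max) has 2→8; 3 (Max) has 3→8; 5 (Max) has 5→8.
A2: add {6, 7} — 6 (Min): all of {2, 5} already in; 7 (Max) has 7→3.
A3: add {4} — 4 (Max) has 4→6.
A4 = A3; e.g. 0 (Min) can still go to 1. Fixed point.
1 never enters the attractor, so Min can avoid the target forever.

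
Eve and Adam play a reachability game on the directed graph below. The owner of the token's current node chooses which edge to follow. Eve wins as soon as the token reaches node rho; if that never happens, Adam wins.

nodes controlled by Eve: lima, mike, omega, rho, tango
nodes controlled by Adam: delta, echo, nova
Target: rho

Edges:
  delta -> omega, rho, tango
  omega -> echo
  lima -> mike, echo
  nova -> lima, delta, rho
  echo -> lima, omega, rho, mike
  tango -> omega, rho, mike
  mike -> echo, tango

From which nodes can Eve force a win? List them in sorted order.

lima, mike, rho, tango

A0 = {rho}
A1: add {tango} — tango (Eve) has tango→rho.
A2: add {mike} — mike (Eve) has mike→tango.
A3: add {lima} — lima (Eve) has lima→mike.
A4 = A3; e.g. omega (Eve) has no edge into A3. Fixed point.
Eve's winning region = {lima, mike, rho, tango}.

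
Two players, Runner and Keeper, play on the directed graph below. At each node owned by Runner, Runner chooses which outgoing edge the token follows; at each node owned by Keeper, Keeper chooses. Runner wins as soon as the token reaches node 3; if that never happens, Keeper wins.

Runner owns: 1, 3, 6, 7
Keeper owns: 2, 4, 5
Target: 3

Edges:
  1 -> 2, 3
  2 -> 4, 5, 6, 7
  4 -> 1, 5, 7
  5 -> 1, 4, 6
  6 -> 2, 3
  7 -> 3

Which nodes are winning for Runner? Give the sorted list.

A0 = {3}
A1: add {1, 6, 7} — 1 (Runner) has 1→3; 6 (Runner) has 6→3; 7 (Runner) has 7→3.
A2 = A1; e.g. 2 (Keeper) can still go to 4. Fixed point.
Runner's winning region = {1, 3, 6, 7}.

1, 3, 6, 7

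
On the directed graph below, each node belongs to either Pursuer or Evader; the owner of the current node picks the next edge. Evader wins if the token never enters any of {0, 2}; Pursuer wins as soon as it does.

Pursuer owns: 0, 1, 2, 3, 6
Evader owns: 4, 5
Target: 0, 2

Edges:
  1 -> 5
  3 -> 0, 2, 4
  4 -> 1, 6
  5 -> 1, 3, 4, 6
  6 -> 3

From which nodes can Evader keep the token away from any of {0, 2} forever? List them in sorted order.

1, 4, 5

A0 = {0, 2}
A1: add {3} — 3 (Pursuer) has 3→0.
A2: add {6} — 6 (Pursuer) has 6→3.
A3 = A2; e.g. 1 (Pursuer) has no edge into A2. Fixed point.
Pursuer's attractor = {0, 2, 3, 6}; Evader avoids the target exactly from the complement.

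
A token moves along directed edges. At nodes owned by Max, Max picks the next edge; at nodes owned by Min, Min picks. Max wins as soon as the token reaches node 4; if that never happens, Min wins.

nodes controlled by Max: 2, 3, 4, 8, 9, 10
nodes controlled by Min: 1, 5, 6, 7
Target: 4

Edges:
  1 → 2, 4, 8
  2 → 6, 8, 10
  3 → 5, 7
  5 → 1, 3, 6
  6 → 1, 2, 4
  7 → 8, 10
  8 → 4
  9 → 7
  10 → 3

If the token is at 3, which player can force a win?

A0 = {4}
A1: add {8} — 8 (Max) has 8→4.
A2: add {2} — 2 (Max) has 2→8.
A3: add {1} — 1 (Min): all of {2, 4, 8} already in.
A4: add {6} — 6 (Min): all of {1, 2, 4} already in.
A5 = A4; e.g. 3 (Max) has no edge into A4. Fixed point.
3 never enters the attractor, so Min can avoid the target forever.

Min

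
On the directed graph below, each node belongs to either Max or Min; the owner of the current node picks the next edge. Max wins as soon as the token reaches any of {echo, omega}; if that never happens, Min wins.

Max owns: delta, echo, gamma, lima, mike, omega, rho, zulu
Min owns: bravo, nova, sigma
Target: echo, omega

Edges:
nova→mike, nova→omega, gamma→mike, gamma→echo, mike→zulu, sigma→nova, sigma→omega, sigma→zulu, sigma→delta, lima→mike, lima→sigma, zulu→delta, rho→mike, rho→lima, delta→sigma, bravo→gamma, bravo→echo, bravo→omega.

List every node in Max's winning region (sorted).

bravo, echo, gamma, omega

A0 = {echo, omega}
A1: add {gamma} — gamma (Max) has gamma→echo.
A2: add {bravo} — bravo (Min): all of {gamma, echo, omega} already in.
A3 = A2; e.g. nova (Min) can still go to mike. Fixed point.
Max's winning region = {bravo, echo, gamma, omega}.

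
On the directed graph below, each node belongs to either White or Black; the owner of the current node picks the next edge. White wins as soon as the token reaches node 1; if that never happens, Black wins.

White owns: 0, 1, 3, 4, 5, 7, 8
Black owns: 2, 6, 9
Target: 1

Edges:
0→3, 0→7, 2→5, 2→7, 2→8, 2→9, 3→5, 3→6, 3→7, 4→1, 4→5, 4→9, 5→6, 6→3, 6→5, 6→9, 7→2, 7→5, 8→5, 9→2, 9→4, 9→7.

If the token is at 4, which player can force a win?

White

A0 = {1}
A1: add {4} — 4 (White) has 4→1.
A2 = A1; e.g. 0 (White) has no edge into A1. Fixed point.
4 ∈ A1, so White can force the target.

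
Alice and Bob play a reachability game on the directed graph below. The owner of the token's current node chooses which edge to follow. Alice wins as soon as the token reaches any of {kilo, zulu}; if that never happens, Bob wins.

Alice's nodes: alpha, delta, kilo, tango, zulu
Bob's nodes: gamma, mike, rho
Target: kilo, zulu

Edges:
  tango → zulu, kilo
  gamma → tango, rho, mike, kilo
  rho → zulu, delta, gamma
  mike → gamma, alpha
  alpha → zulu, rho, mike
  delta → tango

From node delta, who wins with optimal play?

A0 = {kilo, zulu}
A1: add {alpha, tango} — tango (Alice) has tango→zulu; alpha (Alice) has alpha→zulu.
A2: add {delta} — delta (Alice) has delta→tango.
A3 = A2; e.g. rho (Bob) can still go to gamma. Fixed point.
delta ∈ A2, so Alice can force the target.

Alice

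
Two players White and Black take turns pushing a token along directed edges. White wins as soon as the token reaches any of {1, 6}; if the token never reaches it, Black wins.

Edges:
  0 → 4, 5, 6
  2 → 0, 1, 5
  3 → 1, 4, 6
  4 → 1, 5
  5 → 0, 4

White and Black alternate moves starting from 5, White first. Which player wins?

Track states (vertex, player-to-move).
A0 = {(1,White), (1,Black), (6,White), (6,Black)}
A1: add {(0,White), (2,White), (3,White), (4,White)}.
A2: add {(3,Black), (5,Black)}.
A3 = A2; e.g. (0,Black) stays out. (5,White) never enters ⇒ Black avoids the target.

Black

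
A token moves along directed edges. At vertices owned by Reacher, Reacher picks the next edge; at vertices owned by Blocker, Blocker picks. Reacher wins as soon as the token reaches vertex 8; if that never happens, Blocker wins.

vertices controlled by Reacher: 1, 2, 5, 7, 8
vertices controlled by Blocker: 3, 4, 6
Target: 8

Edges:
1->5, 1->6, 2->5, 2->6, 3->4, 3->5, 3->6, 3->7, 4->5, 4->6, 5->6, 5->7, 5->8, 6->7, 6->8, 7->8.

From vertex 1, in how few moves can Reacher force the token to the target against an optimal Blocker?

2

A0 = {8}
A1: add {5, 7} — 5 (Reacher) has 5→8; 7 (Reacher) has 7→8.
A2: add {1, 2, 6} — 1 (Reacher) has 1→5; 2 (Reacher) has 2→5; 6 (Blocker): all of {7, 8} already in.
1 enters the attractor at level 2, so Reacher can force the target in 2 moves from there.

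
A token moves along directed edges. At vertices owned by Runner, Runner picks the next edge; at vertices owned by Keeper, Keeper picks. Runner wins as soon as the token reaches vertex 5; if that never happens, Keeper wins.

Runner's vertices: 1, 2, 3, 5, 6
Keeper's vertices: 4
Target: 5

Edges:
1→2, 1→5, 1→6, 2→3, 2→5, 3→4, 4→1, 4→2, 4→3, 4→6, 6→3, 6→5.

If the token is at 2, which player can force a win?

Runner

A0 = {5}
A1: add {1, 2, 6} — 1 (Runner) has 1→5; 2 (Runner) has 2→5; 6 (Runner) has 6→5.
A2 = A1; e.g. 3 (Runner) has no edge into A1. Fixed point.
2 ∈ A1, so Runner can force the target.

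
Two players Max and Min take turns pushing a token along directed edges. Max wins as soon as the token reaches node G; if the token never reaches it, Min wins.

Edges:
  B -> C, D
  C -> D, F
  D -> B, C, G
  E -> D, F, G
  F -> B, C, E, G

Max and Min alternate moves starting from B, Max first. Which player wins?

Max

Track states (vertex, player-to-move).
A0 = {(G,Max), (G,Min)}
A1: add {(D,Max), (E,Max), (F,Max)}.
A2: add {(C,Min), (E,Min)}.
A3: add {(B,Max)}.
(B,Max) ∈ A3 ⇒ Max forces the target.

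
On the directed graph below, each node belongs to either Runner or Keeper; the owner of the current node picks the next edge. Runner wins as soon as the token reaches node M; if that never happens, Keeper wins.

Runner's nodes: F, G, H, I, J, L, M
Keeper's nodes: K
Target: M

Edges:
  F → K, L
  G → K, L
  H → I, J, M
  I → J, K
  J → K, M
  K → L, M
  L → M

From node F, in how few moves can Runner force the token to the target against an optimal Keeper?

A0 = {M}
A1: add {H, J, L} — H (Runner) has H→M; J (Runner) has J→M; L (Runner) has L→M.
A2: add {F, G, I, K} — F (Runner) has F→L; G (Runner) has G→L; I (Runner) has I→J; K (Keeper): all of {L, M} already in.
A2 = all vertices. Fixed point.
F enters the attractor at level 2, so Runner can force the target in 2 moves from there.

2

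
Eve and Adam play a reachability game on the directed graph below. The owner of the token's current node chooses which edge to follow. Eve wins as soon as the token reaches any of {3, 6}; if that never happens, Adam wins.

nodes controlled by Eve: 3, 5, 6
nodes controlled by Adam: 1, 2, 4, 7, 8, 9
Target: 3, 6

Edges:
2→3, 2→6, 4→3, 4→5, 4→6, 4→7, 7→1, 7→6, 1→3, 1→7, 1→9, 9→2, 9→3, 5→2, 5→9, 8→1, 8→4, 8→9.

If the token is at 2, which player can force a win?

A0 = {3, 6}
A1: add {2} — 2 (Adam): all of {3, 6} already in.
2 ∈ A1, so Eve can force the target.

Eve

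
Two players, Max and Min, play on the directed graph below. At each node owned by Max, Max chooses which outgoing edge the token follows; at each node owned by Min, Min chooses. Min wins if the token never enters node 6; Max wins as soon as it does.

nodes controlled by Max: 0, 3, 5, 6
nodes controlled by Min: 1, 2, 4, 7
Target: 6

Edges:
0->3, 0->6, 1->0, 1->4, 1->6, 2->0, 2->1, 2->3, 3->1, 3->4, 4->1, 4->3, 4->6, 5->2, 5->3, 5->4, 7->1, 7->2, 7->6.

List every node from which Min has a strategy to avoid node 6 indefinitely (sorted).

A0 = {6}
A1: add {0} — 0 (Max) has 0→6.
A2 = A1; e.g. 1 (Min) can still go to 4. Fixed point.
Max's attractor = {0, 6}; Min avoids the target exactly from the complement.

1, 2, 3, 4, 5, 7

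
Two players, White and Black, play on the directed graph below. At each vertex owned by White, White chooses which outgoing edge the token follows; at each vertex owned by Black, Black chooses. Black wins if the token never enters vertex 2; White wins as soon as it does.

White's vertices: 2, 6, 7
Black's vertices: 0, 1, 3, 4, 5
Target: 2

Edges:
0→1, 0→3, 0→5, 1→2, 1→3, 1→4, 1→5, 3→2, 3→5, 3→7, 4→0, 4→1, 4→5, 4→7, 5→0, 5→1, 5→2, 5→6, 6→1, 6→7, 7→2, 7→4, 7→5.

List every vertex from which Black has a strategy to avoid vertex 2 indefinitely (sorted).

0, 1, 3, 4, 5

A0 = {2}
A1: add {7} — 7 (White) has 7→2.
A2: add {6} — 6 (White) has 6→7.
A3 = A2; e.g. 0 (Black) can still go to 1. Fixed point.
White's attractor = {2, 6, 7}; Black avoids the target exactly from the complement.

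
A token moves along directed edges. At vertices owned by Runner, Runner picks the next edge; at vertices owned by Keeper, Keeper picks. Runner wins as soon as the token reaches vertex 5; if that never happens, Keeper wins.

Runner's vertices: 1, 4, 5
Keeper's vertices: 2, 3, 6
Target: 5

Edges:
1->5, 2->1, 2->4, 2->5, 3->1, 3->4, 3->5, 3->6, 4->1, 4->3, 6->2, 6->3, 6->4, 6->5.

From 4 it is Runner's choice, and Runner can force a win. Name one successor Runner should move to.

A0 = {5}
A1: add {1} — 1 (Runner) has 1→5.
A2: add {4} — 4 (Runner) has 4→1.
A3: add {2} — 2 (Keeper): all of {1, 4, 5} already in.
A4 = A3; e.g. 3 (Keeper) can still go to 6. Fixed point.
From 4, successor 1 is in the attractor (rank 1); the other successor 3 is not.

1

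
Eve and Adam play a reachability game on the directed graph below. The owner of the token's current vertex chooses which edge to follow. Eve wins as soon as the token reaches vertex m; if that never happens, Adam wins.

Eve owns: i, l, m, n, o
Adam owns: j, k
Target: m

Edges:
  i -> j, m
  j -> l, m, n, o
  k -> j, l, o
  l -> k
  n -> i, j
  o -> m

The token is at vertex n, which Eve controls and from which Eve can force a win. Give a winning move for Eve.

A0 = {m}
A1: add {i, o} — i (Eve) has i→m; o (Eve) has o→m.
A2: add {n} — n (Eve) has n→i.
A3 = A2; e.g. j (Adam) can still go to l. Fixed point.
From n, successor i is in the attractor (rank 1); the other successor j is not.

i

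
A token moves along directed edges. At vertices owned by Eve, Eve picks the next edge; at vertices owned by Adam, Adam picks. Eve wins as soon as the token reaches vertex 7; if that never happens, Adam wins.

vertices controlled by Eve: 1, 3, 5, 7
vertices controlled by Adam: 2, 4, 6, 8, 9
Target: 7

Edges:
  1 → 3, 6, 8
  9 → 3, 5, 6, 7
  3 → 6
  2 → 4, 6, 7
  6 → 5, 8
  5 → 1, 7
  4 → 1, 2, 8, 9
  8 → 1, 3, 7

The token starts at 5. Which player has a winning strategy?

A0 = {7}
A1: add {5} — 5 (Eve) has 5→7.
A2 = A1; e.g. 1 (Eve) has no edge into A1. Fixed point.
5 ∈ A1, so Eve can force the target.

Eve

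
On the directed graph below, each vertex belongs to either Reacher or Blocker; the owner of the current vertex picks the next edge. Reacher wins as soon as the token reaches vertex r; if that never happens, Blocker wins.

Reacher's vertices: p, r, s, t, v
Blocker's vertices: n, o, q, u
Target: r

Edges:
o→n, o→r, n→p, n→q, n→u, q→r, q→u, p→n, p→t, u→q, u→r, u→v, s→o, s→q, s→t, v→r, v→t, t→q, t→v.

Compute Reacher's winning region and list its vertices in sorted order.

p, r, s, t, v

A0 = {r}
A1: add {v} — v (Reacher) has v→r.
A2: add {t} — t (Reacher) has t→v.
A3: add {p, s} — p (Reacher) has p→t; s (Reacher) has s→t.
A4 = A3; e.g. n (Blocker) can still go to q. Fixed point.
Reacher's winning region = {p, r, s, t, v}.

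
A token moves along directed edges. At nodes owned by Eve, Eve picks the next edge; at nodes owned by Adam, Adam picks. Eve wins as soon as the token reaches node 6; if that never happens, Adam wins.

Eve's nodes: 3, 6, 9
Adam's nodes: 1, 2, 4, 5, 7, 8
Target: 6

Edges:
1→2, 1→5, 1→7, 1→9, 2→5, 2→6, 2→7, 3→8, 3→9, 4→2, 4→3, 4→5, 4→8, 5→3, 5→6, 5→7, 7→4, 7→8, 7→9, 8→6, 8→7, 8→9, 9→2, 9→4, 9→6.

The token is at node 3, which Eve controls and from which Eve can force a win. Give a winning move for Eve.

A0 = {6}
A1: add {9} — 9 (Eve) has 9→6.
A2: add {3} — 3 (Eve) has 3→9.
A3 = A2; e.g. 1 (Adam) can still go to 2. Fixed point.
From 3, successor 9 is in the attractor (rank 1); the other successor 8 is not.

9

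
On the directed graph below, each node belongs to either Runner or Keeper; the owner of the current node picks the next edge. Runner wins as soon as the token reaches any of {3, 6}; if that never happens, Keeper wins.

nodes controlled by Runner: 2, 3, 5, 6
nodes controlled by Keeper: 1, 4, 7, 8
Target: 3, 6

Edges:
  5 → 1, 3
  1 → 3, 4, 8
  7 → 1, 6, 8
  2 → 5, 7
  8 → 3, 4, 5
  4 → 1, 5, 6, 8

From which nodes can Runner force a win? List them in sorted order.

2, 3, 5, 6

A0 = {3, 6}
A1: add {5} — 5 (Runner) has 5→3.
A2: add {2} — 2 (Runner) has 2→5.
A3 = A2; e.g. 1 (Keeper) can still go to 4. Fixed point.
Runner's winning region = {2, 3, 5, 6}.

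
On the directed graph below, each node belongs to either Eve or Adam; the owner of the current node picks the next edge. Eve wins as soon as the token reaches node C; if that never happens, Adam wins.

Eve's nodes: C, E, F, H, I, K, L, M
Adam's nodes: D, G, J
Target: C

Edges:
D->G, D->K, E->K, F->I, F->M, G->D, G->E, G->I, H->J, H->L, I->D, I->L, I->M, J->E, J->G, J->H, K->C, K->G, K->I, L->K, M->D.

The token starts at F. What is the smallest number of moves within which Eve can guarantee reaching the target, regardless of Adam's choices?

4

A0 = {C}
A1: add {K} — K (Eve) has K→C.
A2: add {E, L} — E (Eve) has E→K; L (Eve) has L→K.
A3: add {H, I} — H (Eve) has H→L; I (Eve) has I→L.
A4: add {F} — F (Eve) has F→I.
A5 = A4; e.g. D (Adam) can still go to G. Fixed point.
F enters the attractor at level 4, so Eve can force the target in 4 moves from there.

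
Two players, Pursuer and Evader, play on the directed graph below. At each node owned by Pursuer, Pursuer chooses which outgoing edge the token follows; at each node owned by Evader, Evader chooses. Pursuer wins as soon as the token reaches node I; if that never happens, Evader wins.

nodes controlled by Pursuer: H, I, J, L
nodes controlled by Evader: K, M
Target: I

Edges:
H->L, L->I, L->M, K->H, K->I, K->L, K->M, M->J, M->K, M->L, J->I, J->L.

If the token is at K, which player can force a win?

A0 = {I}
A1: add {J, L} — J (Pursuer) has J→I; L (Pursuer) has L→I.
A2: add {H} — H (Pursuer) has H→L.
A3 = A2; e.g. K (Evader) can still go to M. Fixed point.
K never enters the attractor, so Evader can avoid the target forever.

Evader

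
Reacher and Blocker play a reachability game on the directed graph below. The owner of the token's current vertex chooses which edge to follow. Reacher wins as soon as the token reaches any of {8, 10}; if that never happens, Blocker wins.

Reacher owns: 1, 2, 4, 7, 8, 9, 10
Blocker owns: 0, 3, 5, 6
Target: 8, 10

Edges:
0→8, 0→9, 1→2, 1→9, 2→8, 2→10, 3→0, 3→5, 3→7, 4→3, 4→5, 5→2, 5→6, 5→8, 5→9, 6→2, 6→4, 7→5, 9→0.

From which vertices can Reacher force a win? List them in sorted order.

A0 = {8, 10}
A1: add {2} — 2 (Reacher) has 2→8.
A2: add {1} — 1 (Reacher) has 1→2.
A3 = A2; e.g. 0 (Blocker) can still go to 9. Fixed point.
Reacher's winning region = {1, 2, 8, 10}.

1, 2, 8, 10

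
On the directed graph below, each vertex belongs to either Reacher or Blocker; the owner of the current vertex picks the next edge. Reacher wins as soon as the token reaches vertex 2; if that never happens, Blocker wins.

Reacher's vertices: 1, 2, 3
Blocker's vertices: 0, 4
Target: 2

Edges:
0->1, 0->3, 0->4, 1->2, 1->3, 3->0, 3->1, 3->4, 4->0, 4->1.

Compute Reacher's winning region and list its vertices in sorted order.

A0 = {2}
A1: add {1} — 1 (Reacher) has 1→2.
A2: add {3} — 3 (Reacher) has 3→1.
A3 = A2; e.g. 0 (Blocker) can still go to 4. Fixed point.
Reacher's winning region = {1, 2, 3}.

1, 2, 3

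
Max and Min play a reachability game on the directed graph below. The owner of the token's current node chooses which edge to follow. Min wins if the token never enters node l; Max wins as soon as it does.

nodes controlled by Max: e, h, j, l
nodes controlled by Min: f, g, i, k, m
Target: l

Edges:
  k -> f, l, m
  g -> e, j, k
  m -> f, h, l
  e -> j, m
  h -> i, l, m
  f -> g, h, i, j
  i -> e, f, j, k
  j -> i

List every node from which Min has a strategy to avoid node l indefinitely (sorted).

A0 = {l}
A1: add {h} — h (Max) has h→l.
A2 = A1; e.g. e (Max) has no edge into A1. Fixed point.
Max's attractor = {h, l}; Min avoids the target exactly from the complement.

e, f, g, i, j, k, m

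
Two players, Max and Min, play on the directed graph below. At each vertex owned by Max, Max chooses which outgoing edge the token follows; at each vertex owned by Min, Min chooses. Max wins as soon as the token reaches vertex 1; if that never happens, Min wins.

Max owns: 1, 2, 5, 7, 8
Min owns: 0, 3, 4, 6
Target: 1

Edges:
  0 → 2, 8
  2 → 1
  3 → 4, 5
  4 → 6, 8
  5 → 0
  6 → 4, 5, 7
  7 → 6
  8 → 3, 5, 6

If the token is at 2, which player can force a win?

A0 = {1}
A1: add {2} — 2 (Max) has 2→1.
A2 = A1; e.g. 0 (Min) can still go to 8. Fixed point.
2 ∈ A1, so Max can force the target.

Max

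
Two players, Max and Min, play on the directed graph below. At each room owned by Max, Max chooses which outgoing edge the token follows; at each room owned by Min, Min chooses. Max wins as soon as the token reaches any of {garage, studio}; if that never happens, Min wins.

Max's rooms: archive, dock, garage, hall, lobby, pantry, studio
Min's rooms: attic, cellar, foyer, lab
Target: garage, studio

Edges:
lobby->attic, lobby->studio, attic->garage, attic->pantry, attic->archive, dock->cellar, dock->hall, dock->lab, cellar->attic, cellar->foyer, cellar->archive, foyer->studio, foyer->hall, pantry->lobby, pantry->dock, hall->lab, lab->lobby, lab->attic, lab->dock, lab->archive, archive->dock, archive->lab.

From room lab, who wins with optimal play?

A0 = {garage, studio}
A1: add {lobby} — lobby (Max) has lobby→studio.
A2: add {pantry} — pantry (Max) has pantry→lobby.
A3 = A2; e.g. attic (Min) can still go to archive. Fixed point.
lab never enters the attractor, so Min can avoid the target forever.

Min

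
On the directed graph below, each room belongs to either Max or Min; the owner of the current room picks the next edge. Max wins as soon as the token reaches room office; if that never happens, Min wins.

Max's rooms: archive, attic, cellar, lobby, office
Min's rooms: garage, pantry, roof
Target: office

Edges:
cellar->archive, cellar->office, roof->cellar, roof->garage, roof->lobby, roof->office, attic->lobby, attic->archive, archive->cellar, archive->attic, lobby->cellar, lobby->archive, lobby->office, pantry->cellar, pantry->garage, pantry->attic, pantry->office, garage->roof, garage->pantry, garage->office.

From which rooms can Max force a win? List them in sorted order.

archive, attic, cellar, lobby, office

A0 = {office}
A1: add {cellar, lobby} — cellar (Max) has cellar→office; lobby (Max) has lobby→office.
A2: add {archive, attic} — attic (Max) has attic→lobby; archive (Max) has archive→cellar.
A3 = A2; e.g. garage (Min) can still go to roof. Fixed point.
Max's winning region = {archive, attic, cellar, lobby, office}.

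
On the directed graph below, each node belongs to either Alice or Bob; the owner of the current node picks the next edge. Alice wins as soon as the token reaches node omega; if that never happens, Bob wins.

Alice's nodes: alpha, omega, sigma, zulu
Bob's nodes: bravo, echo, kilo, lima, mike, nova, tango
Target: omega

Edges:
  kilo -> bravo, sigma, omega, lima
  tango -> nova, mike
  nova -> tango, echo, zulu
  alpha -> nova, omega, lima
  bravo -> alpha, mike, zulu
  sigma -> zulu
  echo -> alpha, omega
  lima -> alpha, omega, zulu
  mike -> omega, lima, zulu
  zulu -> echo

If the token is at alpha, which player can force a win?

A0 = {omega}
A1: add {alpha} — alpha (Alice) has alpha→omega.
alpha ∈ A1, so Alice can force the target.

Alice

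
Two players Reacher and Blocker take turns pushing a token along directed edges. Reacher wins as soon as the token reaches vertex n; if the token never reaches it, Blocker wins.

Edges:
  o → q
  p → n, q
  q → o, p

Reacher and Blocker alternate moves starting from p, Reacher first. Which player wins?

Reacher

Track states (vertex, player-to-move).
A0 = {(n,Reacher), (n,Blocker)}
A1: add {(p,Reacher)}.
(p,Reacher) ∈ A1 ⇒ Reacher forces the target.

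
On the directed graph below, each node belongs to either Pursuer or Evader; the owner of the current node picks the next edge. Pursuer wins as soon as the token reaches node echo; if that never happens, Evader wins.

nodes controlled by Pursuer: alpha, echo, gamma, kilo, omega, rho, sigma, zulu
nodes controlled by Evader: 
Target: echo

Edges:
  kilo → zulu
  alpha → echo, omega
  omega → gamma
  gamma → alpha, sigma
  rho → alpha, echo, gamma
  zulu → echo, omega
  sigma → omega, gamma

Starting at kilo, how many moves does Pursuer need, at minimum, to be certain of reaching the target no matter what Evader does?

2

A0 = {echo}
A1: add {alpha, rho, zulu} — alpha (Pursuer) has alpha→echo; rho (Pursuer) has rho→echo; zulu (Pursuer) has zulu→echo.
A2: add {gamma, kilo} — kilo (Pursuer) has kilo→zulu; gamma (Pursuer) has gamma→alpha.
kilo enters the attractor at level 2, so Pursuer can force the target in 2 moves from there.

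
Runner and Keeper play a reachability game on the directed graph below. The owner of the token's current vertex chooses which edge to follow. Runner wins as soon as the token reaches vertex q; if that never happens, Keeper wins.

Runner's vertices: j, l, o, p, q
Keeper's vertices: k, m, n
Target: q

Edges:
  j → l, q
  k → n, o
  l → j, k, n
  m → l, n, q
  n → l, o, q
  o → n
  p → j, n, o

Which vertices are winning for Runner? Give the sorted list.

j, l, p, q

A0 = {q}
A1: add {j} — j (Runner) has j→q.
A2: add {l, p} — l (Runner) has l→j; p (Runner) has p→j.
A3 = A2; e.g. k (Keeper) can still go to n. Fixed point.
Runner's winning region = {j, l, p, q}.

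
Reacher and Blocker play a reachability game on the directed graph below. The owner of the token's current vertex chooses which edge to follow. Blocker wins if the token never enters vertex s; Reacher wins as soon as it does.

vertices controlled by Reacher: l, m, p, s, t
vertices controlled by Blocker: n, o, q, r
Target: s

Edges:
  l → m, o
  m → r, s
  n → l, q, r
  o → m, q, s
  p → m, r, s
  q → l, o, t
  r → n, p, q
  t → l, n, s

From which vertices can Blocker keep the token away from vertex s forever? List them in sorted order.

A0 = {s}
A1: add {m, p, t} — m (Reacher) has m→s; p (Reacher) has p→s; t (Reacher) has t→s.
A2: add {l} — l (Reacher) has l→m.
A3 = A2; e.g. n (Blocker) can still go to q. Fixed point.
Reacher's attractor = {l, m, p, s, t}; Blocker avoids the target exactly from the complement.

n, o, q, r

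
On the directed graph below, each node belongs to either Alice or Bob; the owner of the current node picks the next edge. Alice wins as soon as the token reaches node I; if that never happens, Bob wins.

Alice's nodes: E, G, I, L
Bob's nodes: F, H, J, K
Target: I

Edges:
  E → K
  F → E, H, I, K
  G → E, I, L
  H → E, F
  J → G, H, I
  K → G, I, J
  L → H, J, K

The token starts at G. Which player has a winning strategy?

A0 = {I}
A1: add {G} — G (Alice) has G→I.
A2 = A1; e.g. E (Alice) has no edge into A1. Fixed point.
G ∈ A1, so Alice can force the target.

Alice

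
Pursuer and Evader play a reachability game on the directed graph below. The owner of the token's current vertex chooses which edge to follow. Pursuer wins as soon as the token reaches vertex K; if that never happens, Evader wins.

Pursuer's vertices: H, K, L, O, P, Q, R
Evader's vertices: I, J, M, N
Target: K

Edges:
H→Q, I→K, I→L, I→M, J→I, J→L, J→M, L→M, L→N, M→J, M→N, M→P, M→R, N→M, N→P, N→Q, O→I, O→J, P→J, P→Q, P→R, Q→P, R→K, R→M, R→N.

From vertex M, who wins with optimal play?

A0 = {K}
A1: add {R} — R (Pursuer) has R→K.
A2: add {P} — P (Pursuer) has P→R.
A3: add {Q} — Q (Pursuer) has Q→P.
A4: add {H} — H (Pursuer) has H→Q.
A5 = A4; e.g. I (Evader) can still go to L. Fixed point.
M never enters the attractor, so Evader can avoid the target forever.

Evader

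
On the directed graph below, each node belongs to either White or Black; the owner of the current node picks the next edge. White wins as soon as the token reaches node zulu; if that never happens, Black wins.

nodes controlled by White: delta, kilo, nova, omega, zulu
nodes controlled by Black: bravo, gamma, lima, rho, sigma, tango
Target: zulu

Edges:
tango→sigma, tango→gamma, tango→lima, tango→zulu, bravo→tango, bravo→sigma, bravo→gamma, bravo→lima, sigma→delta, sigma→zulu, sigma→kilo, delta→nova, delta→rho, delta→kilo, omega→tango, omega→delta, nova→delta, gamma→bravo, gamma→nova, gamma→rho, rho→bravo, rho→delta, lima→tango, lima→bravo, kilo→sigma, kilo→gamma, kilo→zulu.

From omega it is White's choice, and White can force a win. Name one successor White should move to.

A0 = {zulu}
A1: add {kilo} — kilo (White) has kilo→zulu.
A2: add {delta} — delta (White) has delta→kilo.
A3: add {nova, omega, sigma} — sigma (Black): all of {delta, zulu, kilo} already in; omega (White) has omega→delta; nova (White) has nova→delta.
A4 = A3; e.g. tango (Black) can still go to gamma. Fixed point.
From omega, successor delta is in the attractor (rank 2); the other successor tango is not.

delta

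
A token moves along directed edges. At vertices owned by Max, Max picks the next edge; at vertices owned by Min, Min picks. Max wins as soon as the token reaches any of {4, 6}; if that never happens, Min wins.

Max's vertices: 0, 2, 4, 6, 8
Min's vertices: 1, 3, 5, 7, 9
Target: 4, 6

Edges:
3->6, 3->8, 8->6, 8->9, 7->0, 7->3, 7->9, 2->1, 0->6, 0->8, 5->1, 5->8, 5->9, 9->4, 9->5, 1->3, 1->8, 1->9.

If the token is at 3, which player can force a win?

Max

A0 = {4, 6}
A1: add {0, 8} — 0 (Max) has 0→6; 8 (Max) has 8→6.
A2: add {3} — 3 (Min): all of {6, 8} already in.
A3 = A2; e.g. 1 (Min) can still go to 9. Fixed point.
3 ∈ A2, so Max can force the target.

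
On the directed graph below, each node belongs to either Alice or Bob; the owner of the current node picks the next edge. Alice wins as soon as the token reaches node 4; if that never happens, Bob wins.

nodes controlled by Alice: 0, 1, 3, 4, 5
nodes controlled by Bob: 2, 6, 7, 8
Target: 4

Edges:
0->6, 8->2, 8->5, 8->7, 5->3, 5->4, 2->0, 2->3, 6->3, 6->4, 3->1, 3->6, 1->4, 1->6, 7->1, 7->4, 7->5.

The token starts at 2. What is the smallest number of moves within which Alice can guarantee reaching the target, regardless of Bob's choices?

5

A0 = {4}
A1: add {1, 5} — 1 (Alice) has 1→4; 5 (Alice) has 5→4.
A2: add {3, 7} — 3 (Alice) has 3→1; 7 (Bob): all of {1, 4, 5} already in.
A3: add {6} — 6 (Bob): all of {3, 4} already in.
A4: add {0} — 0 (Alice) has 0→6.
A5: add {2} — 2 (Bob): all of {0, 3} already in.
2 enters the attractor at level 5, so Alice can force the target in 5 moves from there.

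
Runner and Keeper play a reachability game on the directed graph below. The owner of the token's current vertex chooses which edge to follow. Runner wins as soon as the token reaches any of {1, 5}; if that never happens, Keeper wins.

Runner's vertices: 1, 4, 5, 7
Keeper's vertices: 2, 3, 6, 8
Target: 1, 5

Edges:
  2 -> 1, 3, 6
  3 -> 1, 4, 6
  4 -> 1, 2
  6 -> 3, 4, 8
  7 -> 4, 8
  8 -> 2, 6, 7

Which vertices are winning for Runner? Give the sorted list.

1, 4, 5, 7

A0 = {1, 5}
A1: add {4} — 4 (Runner) has 4→1.
A2: add {7} — 7 (Runner) has 7→4.
A3 = A2; e.g. 2 (Keeper) can still go to 3. Fixed point.
Runner's winning region = {1, 4, 5, 7}.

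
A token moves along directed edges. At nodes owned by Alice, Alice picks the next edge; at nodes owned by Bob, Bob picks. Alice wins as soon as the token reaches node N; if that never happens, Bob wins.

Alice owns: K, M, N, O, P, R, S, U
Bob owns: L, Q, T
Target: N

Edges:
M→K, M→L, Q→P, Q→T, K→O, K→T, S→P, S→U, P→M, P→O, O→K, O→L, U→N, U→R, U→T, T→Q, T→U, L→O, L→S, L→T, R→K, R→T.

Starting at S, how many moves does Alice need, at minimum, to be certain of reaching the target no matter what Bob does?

2

A0 = {N}
A1: add {U} — U (Alice) has U→N.
A2: add {S} — S (Alice) has S→U.
A3 = A2; e.g. K (Alice) has no edge into A2. Fixed point.
S enters the attractor at level 2, so Alice can force the target in 2 moves from there.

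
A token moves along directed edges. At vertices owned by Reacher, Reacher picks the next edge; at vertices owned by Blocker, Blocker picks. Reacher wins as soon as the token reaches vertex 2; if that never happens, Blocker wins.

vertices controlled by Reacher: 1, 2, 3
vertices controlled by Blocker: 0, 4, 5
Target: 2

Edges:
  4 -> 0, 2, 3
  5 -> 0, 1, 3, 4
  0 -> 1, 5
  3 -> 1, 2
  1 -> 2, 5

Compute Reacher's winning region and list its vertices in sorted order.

A0 = {2}
A1: add {1, 3} — 1 (Reacher) has 1→2; 3 (Reacher) has 3→2.
A2 = A1; e.g. 0 (Blocker) can still go to 5. Fixed point.
Reacher's winning region = {1, 2, 3}.

1, 2, 3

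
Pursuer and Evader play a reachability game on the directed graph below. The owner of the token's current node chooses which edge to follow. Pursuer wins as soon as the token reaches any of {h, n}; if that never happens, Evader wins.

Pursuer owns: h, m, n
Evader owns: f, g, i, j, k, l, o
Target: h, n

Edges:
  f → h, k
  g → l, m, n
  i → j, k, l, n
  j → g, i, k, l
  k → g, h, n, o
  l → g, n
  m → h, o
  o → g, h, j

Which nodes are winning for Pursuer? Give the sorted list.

A0 = {h, n}
A1: add {m} — m (Pursuer) has m→h.
A2 = A1; e.g. f (Evader) can still go to k. Fixed point.
Pursuer's winning region = {h, m, n}.

h, m, n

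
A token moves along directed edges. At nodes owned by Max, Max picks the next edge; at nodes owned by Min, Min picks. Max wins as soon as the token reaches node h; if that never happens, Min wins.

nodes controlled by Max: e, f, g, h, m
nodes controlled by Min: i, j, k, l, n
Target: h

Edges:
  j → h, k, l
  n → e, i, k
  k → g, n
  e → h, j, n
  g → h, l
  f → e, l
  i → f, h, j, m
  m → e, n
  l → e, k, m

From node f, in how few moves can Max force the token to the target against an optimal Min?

2

A0 = {h}
A1: add {e, g} — e (Max) has e→h; g (Max) has g→h.
A2: add {f, m} — f (Max) has f→e; m (Max) has m→e.
A3 = A2; e.g. i (Min) can still go to j. Fixed point.
f enters the attractor at level 2, so Max can force the target in 2 moves from there.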